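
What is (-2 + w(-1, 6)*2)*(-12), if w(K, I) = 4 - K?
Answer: -96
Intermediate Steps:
(-2 + w(-1, 6)*2)*(-12) = (-2 + (4 - 1*(-1))*2)*(-12) = (-2 + (4 + 1)*2)*(-12) = (-2 + 5*2)*(-12) = (-2 + 10)*(-12) = 8*(-12) = -96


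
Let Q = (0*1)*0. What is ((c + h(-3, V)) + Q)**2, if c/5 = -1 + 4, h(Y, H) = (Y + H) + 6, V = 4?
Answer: 484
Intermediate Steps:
h(Y, H) = 6 + H + Y (h(Y, H) = (H + Y) + 6 = 6 + H + Y)
c = 15 (c = 5*(-1 + 4) = 5*3 = 15)
Q = 0 (Q = 0*0 = 0)
((c + h(-3, V)) + Q)**2 = ((15 + (6 + 4 - 3)) + 0)**2 = ((15 + 7) + 0)**2 = (22 + 0)**2 = 22**2 = 484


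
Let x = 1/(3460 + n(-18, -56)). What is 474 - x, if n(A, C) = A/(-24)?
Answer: 6561578/13843 ≈ 474.00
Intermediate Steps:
n(A, C) = -A/24 (n(A, C) = A*(-1/24) = -A/24)
x = 4/13843 (x = 1/(3460 - 1/24*(-18)) = 1/(3460 + 3/4) = 1/(13843/4) = 4/13843 ≈ 0.00028895)
474 - x = 474 - 1*4/13843 = 474 - 4/13843 = 6561578/13843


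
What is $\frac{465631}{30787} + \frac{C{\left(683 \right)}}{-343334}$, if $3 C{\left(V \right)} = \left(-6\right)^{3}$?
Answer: $\frac{79934585209}{5285111929} \approx 15.124$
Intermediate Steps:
$C{\left(V \right)} = -72$ ($C{\left(V \right)} = \frac{\left(-6\right)^{3}}{3} = \frac{1}{3} \left(-216\right) = -72$)
$\frac{465631}{30787} + \frac{C{\left(683 \right)}}{-343334} = \frac{465631}{30787} - \frac{72}{-343334} = 465631 \cdot \frac{1}{30787} - - \frac{36}{171667} = \frac{465631}{30787} + \frac{36}{171667} = \frac{79934585209}{5285111929}$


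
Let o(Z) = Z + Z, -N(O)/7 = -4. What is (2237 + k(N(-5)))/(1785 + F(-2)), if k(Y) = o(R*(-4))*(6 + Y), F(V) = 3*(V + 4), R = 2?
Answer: 1693/1791 ≈ 0.94528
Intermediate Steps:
N(O) = 28 (N(O) = -7*(-4) = 28)
F(V) = 12 + 3*V (F(V) = 3*(4 + V) = 12 + 3*V)
o(Z) = 2*Z
k(Y) = -96 - 16*Y (k(Y) = (2*(2*(-4)))*(6 + Y) = (2*(-8))*(6 + Y) = -16*(6 + Y) = -96 - 16*Y)
(2237 + k(N(-5)))/(1785 + F(-2)) = (2237 + (-96 - 16*28))/(1785 + (12 + 3*(-2))) = (2237 + (-96 - 448))/(1785 + (12 - 6)) = (2237 - 544)/(1785 + 6) = 1693/1791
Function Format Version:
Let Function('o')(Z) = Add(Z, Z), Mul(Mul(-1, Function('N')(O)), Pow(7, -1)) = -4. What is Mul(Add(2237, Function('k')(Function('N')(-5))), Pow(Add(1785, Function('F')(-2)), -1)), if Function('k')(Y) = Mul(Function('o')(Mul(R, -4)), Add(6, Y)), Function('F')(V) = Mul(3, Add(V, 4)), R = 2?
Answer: Rational(1693, 1791) ≈ 0.94528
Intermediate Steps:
Function('N')(O) = 28 (Function('N')(O) = Mul(-7, -4) = 28)
Function('F')(V) = Add(12, Mul(3, V)) (Function('F')(V) = Mul(3, Add(4, V)) = Add(12, Mul(3, V)))
Function('o')(Z) = Mul(2, Z)
Function('k')(Y) = Add(-96, Mul(-16, Y)) (Function('k')(Y) = Mul(Mul(2, Mul(2, -4)), Add(6, Y)) = Mul(Mul(2, -8), Add(6, Y)) = Mul(-16, Add(6, Y)) = Add(-96, Mul(-16, Y)))
Mul(Add(2237, Function('k')(Function('N')(-5))), Pow(Add(1785, Function('F')(-2)), -1)) = Mul(Add(2237, Add(-96, Mul(-16, 28))), Pow(Add(1785, Add(12, Mul(3, -2))), -1)) = Mul(Add(2237, Add(-96, -448)), Pow(Add(1785, Add(12, -6)), -1)) = Mul(Add(2237, -544), Pow(Add(1785, 6), -1)) = Mul(1693, Pow(1791, -1)) = Mul(1693, Rational(1, 1791)) = Rational(1693, 1791)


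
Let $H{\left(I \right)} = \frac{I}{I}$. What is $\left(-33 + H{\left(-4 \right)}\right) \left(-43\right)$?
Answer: $1376$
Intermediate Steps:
$H{\left(I \right)} = 1$
$\left(-33 + H{\left(-4 \right)}\right) \left(-43\right) = \left(-33 + 1\right) \left(-43\right) = \left(-32\right) \left(-43\right) = 1376$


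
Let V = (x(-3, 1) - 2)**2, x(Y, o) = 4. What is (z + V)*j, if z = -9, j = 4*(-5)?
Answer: 100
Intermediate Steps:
j = -20
V = 4 (V = (4 - 2)**2 = 2**2 = 4)
(z + V)*j = (-9 + 4)*(-20) = -5*(-20) = 100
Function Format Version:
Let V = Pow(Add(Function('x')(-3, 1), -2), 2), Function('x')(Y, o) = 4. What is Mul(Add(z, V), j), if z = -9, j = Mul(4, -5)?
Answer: 100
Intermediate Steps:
j = -20
V = 4 (V = Pow(Add(4, -2), 2) = Pow(2, 2) = 4)
Mul(Add(z, V), j) = Mul(Add(-9, 4), -20) = Mul(-5, -20) = 100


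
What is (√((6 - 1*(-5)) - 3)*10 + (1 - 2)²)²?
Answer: 801 + 40*√2 ≈ 857.57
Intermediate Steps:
(√((6 - 1*(-5)) - 3)*10 + (1 - 2)²)² = (√((6 + 5) - 3)*10 + (-1)²)² = (√(11 - 3)*10 + 1)² = (√8*10 + 1)² = ((2*√2)*10 + 1)² = (20*√2 + 1)² = (1 + 20*√2)²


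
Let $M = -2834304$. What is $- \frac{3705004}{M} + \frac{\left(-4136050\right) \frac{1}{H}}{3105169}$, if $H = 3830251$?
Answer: $\frac{180597284443733629}{138155786568739104} \approx 1.3072$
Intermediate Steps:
$- \frac{3705004}{M} + \frac{\left(-4136050\right) \frac{1}{H}}{3105169} = - \frac{3705004}{-2834304} + \frac{\left(-4136050\right) \frac{1}{3830251}}{3105169} = \left(-3705004\right) \left(- \frac{1}{2834304}\right) + \left(-4136050\right) \frac{1}{3830251} \cdot \frac{1}{3105169} = \frac{926251}{708576} - \frac{4136050}{11893576667419} = \frac{180597284443733629}{138155786568739104}$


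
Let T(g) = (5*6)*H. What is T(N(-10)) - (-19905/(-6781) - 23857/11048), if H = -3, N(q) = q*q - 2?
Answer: -6800620043/74916488 ≈ -90.776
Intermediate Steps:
N(q) = -2 + q² (N(q) = q² - 2 = -2 + q²)
T(g) = -90 (T(g) = (5*6)*(-3) = 30*(-3) = -90)
T(N(-10)) - (-19905/(-6781) - 23857/11048) = -90 - (-19905/(-6781) - 23857/11048) = -90 - (-19905*(-1/6781) - 23857*1/11048) = -90 - (19905/6781 - 23857/11048) = -90 - 1*58136123/74916488 = -90 - 58136123/74916488 = -6800620043/74916488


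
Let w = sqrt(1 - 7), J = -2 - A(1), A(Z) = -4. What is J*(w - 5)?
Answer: -10 + 2*I*sqrt(6) ≈ -10.0 + 4.899*I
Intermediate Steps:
J = 2 (J = -2 - 1*(-4) = -2 + 4 = 2)
w = I*sqrt(6) (w = sqrt(-6) = I*sqrt(6) ≈ 2.4495*I)
J*(w - 5) = 2*(I*sqrt(6) - 5) = 2*(-5 + I*sqrt(6)) = -10 + 2*I*sqrt(6)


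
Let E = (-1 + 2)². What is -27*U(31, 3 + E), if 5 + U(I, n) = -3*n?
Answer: 459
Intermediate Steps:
E = 1 (E = 1² = 1)
U(I, n) = -5 - 3*n
-27*U(31, 3 + E) = -27*(-5 - 3*(3 + 1)) = -27*(-5 - 3*4) = -27*(-5 - 12) = -27*(-17) = 459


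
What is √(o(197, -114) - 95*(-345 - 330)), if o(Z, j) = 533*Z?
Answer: √169126 ≈ 411.25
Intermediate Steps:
√(o(197, -114) - 95*(-345 - 330)) = √(533*197 - 95*(-345 - 330)) = √(105001 - 95*(-675)) = √(105001 + 64125) = √169126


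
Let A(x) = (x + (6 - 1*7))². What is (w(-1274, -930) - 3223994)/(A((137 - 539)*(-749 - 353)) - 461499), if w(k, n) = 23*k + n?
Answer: -1627113/98125598255 ≈ -1.6582e-5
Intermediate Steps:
w(k, n) = n + 23*k
A(x) = (-1 + x)² (A(x) = (x + (6 - 7))² = (x - 1)² = (-1 + x)²)
(w(-1274, -930) - 3223994)/(A((137 - 539)*(-749 - 353)) - 461499) = ((-930 + 23*(-1274)) - 3223994)/((-1 + (137 - 539)*(-749 - 353))² - 461499) = ((-930 - 29302) - 3223994)/((-1 - 402*(-1102))² - 461499) = (-30232 - 3223994)/((-1 + 443004)² - 461499) = -3254226/(443003² - 461499) = -3254226/(196251658009 - 461499) = -3254226/196251196510 = -3254226*1/196251196510 = -1627113/98125598255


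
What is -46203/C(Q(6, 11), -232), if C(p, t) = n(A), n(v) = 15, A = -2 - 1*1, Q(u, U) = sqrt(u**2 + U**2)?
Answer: -15401/5 ≈ -3080.2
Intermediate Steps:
Q(u, U) = sqrt(U**2 + u**2)
A = -3 (A = -2 - 1 = -3)
C(p, t) = 15
-46203/C(Q(6, 11), -232) = -46203/15 = -46203*1/15 = -15401/5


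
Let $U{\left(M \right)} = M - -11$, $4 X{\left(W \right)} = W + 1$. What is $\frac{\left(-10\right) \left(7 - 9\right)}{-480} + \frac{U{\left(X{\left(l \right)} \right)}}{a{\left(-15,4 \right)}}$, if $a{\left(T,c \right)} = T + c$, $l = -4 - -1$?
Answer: $- \frac{263}{264} \approx -0.99621$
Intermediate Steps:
$l = -3$ ($l = -4 + 1 = -3$)
$X{\left(W \right)} = \frac{1}{4} + \frac{W}{4}$ ($X{\left(W \right)} = \frac{W + 1}{4} = \frac{1 + W}{4} = \frac{1}{4} + \frac{W}{4}$)
$U{\left(M \right)} = 11 + M$ ($U{\left(M \right)} = M + 11 = 11 + M$)
$\frac{\left(-10\right) \left(7 - 9\right)}{-480} + \frac{U{\left(X{\left(l \right)} \right)}}{a{\left(-15,4 \right)}} = \frac{\left(-10\right) \left(7 - 9\right)}{-480} + \frac{11 + \left(\frac{1}{4} + \frac{1}{4} \left(-3\right)\right)}{-15 + 4} = \left(-10\right) \left(-2\right) \left(- \frac{1}{480}\right) + \frac{11 + \left(\frac{1}{4} - \frac{3}{4}\right)}{-11} = 20 \left(- \frac{1}{480}\right) + \left(11 - \frac{1}{2}\right) \left(- \frac{1}{11}\right) = - \frac{1}{24} + \frac{21}{2} \left(- \frac{1}{11}\right) = - \frac{1}{24} - \frac{21}{22} = - \frac{263}{264}$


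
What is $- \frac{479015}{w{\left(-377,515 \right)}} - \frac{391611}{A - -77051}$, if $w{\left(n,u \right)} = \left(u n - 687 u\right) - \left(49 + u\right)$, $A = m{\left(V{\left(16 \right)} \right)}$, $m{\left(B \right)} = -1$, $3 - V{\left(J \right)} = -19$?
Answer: $- \frac{88949963207}{21131887100} \approx -4.2093$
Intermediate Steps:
$V{\left(J \right)} = 22$ ($V{\left(J \right)} = 3 - -19 = 3 + 19 = 22$)
$A = -1$
$w{\left(n,u \right)} = -49 - 688 u + n u$ ($w{\left(n,u \right)} = \left(n u - 687 u\right) - \left(49 + u\right) = \left(- 687 u + n u\right) - \left(49 + u\right) = -49 - 688 u + n u$)
$- \frac{479015}{w{\left(-377,515 \right)}} - \frac{391611}{A - -77051} = - \frac{479015}{-49 - 354320 - 194155} - \frac{391611}{-1 - -77051} = - \frac{479015}{-49 - 354320 - 194155} - \frac{391611}{-1 + 77051} = - \frac{479015}{-548524} - \frac{391611}{77050} = \left(-479015\right) \left(- \frac{1}{548524}\right) - \frac{391611}{77050} = \frac{479015}{548524} - \frac{391611}{77050} = - \frac{88949963207}{21131887100}$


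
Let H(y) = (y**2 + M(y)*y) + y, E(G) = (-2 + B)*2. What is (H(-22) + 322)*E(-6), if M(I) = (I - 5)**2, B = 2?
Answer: 0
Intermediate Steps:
M(I) = (-5 + I)**2
E(G) = 0 (E(G) = (-2 + 2)*2 = 0*2 = 0)
H(y) = y + y**2 + y*(-5 + y)**2 (H(y) = (y**2 + (-5 + y)**2*y) + y = (y**2 + y*(-5 + y)**2) + y = y + y**2 + y*(-5 + y)**2)
(H(-22) + 322)*E(-6) = (-22*(1 - 22 + (-5 - 22)**2) + 322)*0 = (-22*(1 - 22 + (-27)**2) + 322)*0 = (-22*(1 - 22 + 729) + 322)*0 = (-22*708 + 322)*0 = (-15576 + 322)*0 = -15254*0 = 0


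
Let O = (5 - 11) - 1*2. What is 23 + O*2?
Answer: 7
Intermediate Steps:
O = -8 (O = -6 - 2 = -8)
23 + O*2 = 23 - 8*2 = 23 - 16 = 7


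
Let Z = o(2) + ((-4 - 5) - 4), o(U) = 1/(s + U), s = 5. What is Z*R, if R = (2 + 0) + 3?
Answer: -450/7 ≈ -64.286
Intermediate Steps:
R = 5 (R = 2 + 3 = 5)
o(U) = 1/(5 + U)
Z = -90/7 (Z = 1/(5 + 2) + ((-4 - 5) - 4) = 1/7 + (-9 - 4) = 1/7 - 13 = -90/7 ≈ -12.857)
Z*R = -90/7*5 = -450/7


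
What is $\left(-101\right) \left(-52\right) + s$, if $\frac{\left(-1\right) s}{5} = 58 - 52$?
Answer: $5222$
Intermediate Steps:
$s = -30$ ($s = - 5 \left(58 - 52\right) = \left(-5\right) 6 = -30$)
$\left(-101\right) \left(-52\right) + s = \left(-101\right) \left(-52\right) - 30 = 5252 - 30 = 5222$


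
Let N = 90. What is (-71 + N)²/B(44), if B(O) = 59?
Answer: 361/59 ≈ 6.1186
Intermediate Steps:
(-71 + N)²/B(44) = (-71 + 90)²/59 = 19²*(1/59) = 361*(1/59) = 361/59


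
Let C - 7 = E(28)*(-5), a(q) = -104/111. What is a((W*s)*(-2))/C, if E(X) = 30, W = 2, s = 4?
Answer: 8/1221 ≈ 0.0065520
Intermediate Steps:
a(q) = -104/111 (a(q) = -104*1/111 = -104/111)
C = -143 (C = 7 + 30*(-5) = 7 - 150 = -143)
a((W*s)*(-2))/C = -104/111/(-143) = -104/111*(-1/143) = 8/1221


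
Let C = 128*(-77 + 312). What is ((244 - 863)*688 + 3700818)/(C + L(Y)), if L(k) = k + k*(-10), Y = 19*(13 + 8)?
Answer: 3274946/26489 ≈ 123.63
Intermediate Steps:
C = 30080 (C = 128*235 = 30080)
Y = 399 (Y = 19*21 = 399)
L(k) = -9*k (L(k) = k - 10*k = -9*k)
((244 - 863)*688 + 3700818)/(C + L(Y)) = ((244 - 863)*688 + 3700818)/(30080 - 9*399) = (-619*688 + 3700818)/(30080 - 3591) = (-425872 + 3700818)/26489 = 3274946*(1/26489) = 3274946/26489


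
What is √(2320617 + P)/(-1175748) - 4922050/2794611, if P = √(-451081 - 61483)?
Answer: -4922050/2794611 - √(2320617 + 2*I*√128141)/1175748 ≈ -1.7626 - 1.9986e-7*I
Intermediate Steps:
P = 2*I*√128141 (P = √(-512564) = 2*I*√128141 ≈ 715.94*I)
√(2320617 + P)/(-1175748) - 4922050/2794611 = √(2320617 + 2*I*√128141)/(-1175748) - 4922050/2794611 = √(2320617 + 2*I*√128141)*(-1/1175748) - 4922050*1/2794611 = -√(2320617 + 2*I*√128141)/1175748 - 4922050/2794611 = -4922050/2794611 - √(2320617 + 2*I*√128141)/1175748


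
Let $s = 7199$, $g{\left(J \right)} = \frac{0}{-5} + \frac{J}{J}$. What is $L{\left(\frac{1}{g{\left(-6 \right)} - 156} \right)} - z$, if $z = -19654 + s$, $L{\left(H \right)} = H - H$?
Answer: $12455$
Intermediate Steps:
$g{\left(J \right)} = 1$ ($g{\left(J \right)} = 0 \left(- \frac{1}{5}\right) + 1 = 0 + 1 = 1$)
$L{\left(H \right)} = 0$
$z = -12455$ ($z = -19654 + 7199 = -12455$)
$L{\left(\frac{1}{g{\left(-6 \right)} - 156} \right)} - z = 0 - -12455 = 0 + 12455 = 12455$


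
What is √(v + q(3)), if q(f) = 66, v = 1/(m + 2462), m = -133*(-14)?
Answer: √308501185/2162 ≈ 8.1241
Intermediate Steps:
m = 1862
v = 1/4324 (v = 1/(1862 + 2462) = 1/4324 ≈ 0.00023127)
√(v + q(3)) = √(1/4324 + 66) = √(285385/4324) = √308501185/2162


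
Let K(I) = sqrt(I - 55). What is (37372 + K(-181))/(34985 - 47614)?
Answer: -37372/12629 - 2*I*sqrt(59)/12629 ≈ -2.9592 - 0.0012164*I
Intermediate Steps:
K(I) = sqrt(-55 + I)
(37372 + K(-181))/(34985 - 47614) = (37372 + sqrt(-55 - 181))/(34985 - 47614) = (37372 + sqrt(-236))/(-12629) = (37372 + 2*I*sqrt(59))*(-1/12629) = -37372/12629 - 2*I*sqrt(59)/12629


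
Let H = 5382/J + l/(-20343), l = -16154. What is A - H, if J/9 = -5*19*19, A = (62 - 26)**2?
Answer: 47570980184/36719115 ≈ 1295.5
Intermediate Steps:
A = 1296 (A = 36**2 = 1296)
J = -16245 (J = 9*(-5*19*19) = 9*(-95*19) = 9*(-1805) = -16245)
H = 16992856/36719115 (H = 5382/(-16245) - 16154/(-20343) = 5382*(-1/16245) - 16154*(-1/20343) = -598/1805 + 16154/20343 = 16992856/36719115 ≈ 0.46278)
A - H = 1296 - 1*16992856/36719115 = 1296 - 16992856/36719115 = 47570980184/36719115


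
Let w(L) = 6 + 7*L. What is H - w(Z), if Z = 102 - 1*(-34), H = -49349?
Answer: -50307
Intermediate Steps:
Z = 136 (Z = 102 + 34 = 136)
H - w(Z) = -49349 - (6 + 7*136) = -49349 - (6 + 952) = -49349 - 1*958 = -49349 - 958 = -50307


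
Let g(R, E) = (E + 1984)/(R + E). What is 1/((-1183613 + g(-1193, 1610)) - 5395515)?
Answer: -139/914497594 ≈ -1.5200e-7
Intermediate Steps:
g(R, E) = (1984 + E)/(E + R)
1/((-1183613 + g(-1193, 1610)) - 5395515) = 1/((-1183613 + (1984 + 1610)/(1610 - 1193)) - 5395515) = 1/((-1183613 + 3594/417) - 5395515) = 1/((-1183613 + (1/417)*3594) - 5395515) = 1/((-1183613 + 1198/139) - 5395515) = 1/(-164521009/139 - 5395515) = 1/(-914497594/139) = -139/914497594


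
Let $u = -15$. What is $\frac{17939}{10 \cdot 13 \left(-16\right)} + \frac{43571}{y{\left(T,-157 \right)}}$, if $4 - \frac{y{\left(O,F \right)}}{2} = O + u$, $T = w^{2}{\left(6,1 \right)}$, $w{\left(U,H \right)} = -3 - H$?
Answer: $\frac{45260023}{6240} \approx 7253.2$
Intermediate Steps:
$T = 16$ ($T = \left(-3 - 1\right)^{2} = \left(-4\right)^{2} = 16$)
$y{\left(O,F \right)} = 38 - 2 O$ ($y{\left(O,F \right)} = 8 - 2 \left(O - 15\right) = 8 - 2 \left(-15 + O\right) = 8 - \left(-30 + 2 O\right) = 38 - 2 O$)
$\frac{17939}{10 \cdot 13 \left(-16\right)} + \frac{43571}{y{\left(T,-157 \right)}} = \frac{17939}{10 \cdot 13 \left(-16\right)} + \frac{43571}{38 - 32} = \frac{17939}{130 \left(-16\right)} + \frac{43571}{38 - 32} = \frac{17939}{-2080} + \frac{43571}{6} = 17939 \left(- \frac{1}{2080}\right) + 43571 \cdot \frac{1}{6} = - \frac{17939}{2080} + \frac{43571}{6} = \frac{45260023}{6240}$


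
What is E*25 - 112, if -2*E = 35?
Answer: -1099/2 ≈ -549.50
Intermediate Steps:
E = -35/2 (E = -½*35 = -35/2 ≈ -17.500)
E*25 - 112 = -35/2*25 - 112 = -875/2 - 112 = -1099/2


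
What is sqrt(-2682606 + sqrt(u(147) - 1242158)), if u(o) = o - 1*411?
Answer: sqrt(-2682606 + I*sqrt(1242422)) ≈ 0.34 + 1637.9*I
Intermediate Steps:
u(o) = -411 + o (u(o) = o - 411 = -411 + o)
sqrt(-2682606 + sqrt(u(147) - 1242158)) = sqrt(-2682606 + sqrt((-411 + 147) - 1242158)) = sqrt(-2682606 + sqrt(-264 - 1242158)) = sqrt(-2682606 + sqrt(-1242422)) = sqrt(-2682606 + I*sqrt(1242422))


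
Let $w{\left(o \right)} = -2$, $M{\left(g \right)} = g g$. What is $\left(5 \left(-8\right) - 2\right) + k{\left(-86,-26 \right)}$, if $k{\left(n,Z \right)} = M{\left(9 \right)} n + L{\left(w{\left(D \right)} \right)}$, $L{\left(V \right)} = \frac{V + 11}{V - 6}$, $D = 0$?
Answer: $- \frac{56073}{8} \approx -7009.1$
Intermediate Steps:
$M{\left(g \right)} = g^{2}$
$L{\left(V \right)} = \frac{11 + V}{-6 + V}$
$k{\left(n,Z \right)} = - \frac{9}{8} + 81 n$ ($k{\left(n,Z \right)} = 9^{2} n + \frac{11 - 2}{-6 - 2} = 81 n + \frac{1}{-8} \cdot 9 = 81 n - \frac{9}{8} = - \frac{9}{8} + 81 n$)
$\left(5 \left(-8\right) - 2\right) + k{\left(-86,-26 \right)} = \left(5 \left(-8\right) - 2\right) + \left(- \frac{9}{8} + 81 \left(-86\right)\right) = \left(-40 - 2\right) - \frac{55737}{8} = -42 - \frac{55737}{8} = - \frac{56073}{8}$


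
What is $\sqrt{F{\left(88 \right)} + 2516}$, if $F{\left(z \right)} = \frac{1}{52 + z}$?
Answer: $\frac{\sqrt{12328435}}{70} \approx 50.16$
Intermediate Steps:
$\sqrt{F{\left(88 \right)} + 2516} = \sqrt{\frac{1}{52 + 88} + 2516} = \sqrt{\frac{1}{140} + 2516} = \sqrt{\frac{352241}{140}} = \frac{\sqrt{12328435}}{70}$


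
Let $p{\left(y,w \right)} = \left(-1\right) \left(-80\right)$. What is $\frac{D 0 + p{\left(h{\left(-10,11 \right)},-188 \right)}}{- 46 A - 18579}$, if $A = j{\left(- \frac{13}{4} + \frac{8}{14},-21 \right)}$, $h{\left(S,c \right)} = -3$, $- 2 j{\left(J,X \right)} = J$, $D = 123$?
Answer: $- \frac{2240}{521937} \approx -0.0042917$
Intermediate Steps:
$j{\left(J,X \right)} = - \frac{J}{2}$
$A = \frac{75}{56}$ ($A = - \frac{- \frac{13}{4} + \frac{8}{14}}{2} = - \frac{\left(-13\right) \frac{1}{4} + 8 \cdot \frac{1}{14}}{2} = - \frac{- \frac{13}{4} + \frac{4}{7}}{2} = \left(- \frac{1}{2}\right) \left(- \frac{75}{28}\right) = \frac{75}{56} \approx 1.3393$)
$p{\left(y,w \right)} = 80$
$\frac{D 0 + p{\left(h{\left(-10,11 \right)},-188 \right)}}{- 46 A - 18579} = \frac{123 \cdot 0 + 80}{\left(-46\right) \frac{75}{56} - 18579} = \frac{0 + 80}{- \frac{1725}{28} - 18579} = \frac{80}{- \frac{521937}{28}} = 80 \left(- \frac{28}{521937}\right) = - \frac{2240}{521937}$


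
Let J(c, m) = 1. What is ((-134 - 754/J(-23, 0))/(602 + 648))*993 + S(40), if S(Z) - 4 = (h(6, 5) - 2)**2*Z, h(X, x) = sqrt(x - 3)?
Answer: -288392/625 - 160*sqrt(2) ≈ -687.70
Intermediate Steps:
h(X, x) = sqrt(-3 + x)
S(Z) = 4 + Z*(-2 + sqrt(2))**2 (S(Z) = 4 + (sqrt(-3 + 5) - 2)**2*Z = 4 + (sqrt(2) - 2)**2*Z = 4 + (-2 + sqrt(2))**2*Z = 4 + Z*(-2 + sqrt(2))**2)
((-134 - 754/J(-23, 0))/(602 + 648))*993 + S(40) = ((-134 - 754/1)/(602 + 648))*993 + (4 + 40*(2 - sqrt(2))**2) = ((-134 - 754*1)/1250)*993 + (4 + 40*(2 - sqrt(2))**2) = ((-134 - 754)*(1/1250))*993 + (4 + 40*(2 - sqrt(2))**2) = -888*1/1250*993 + (4 + 40*(2 - sqrt(2))**2) = -444/625*993 + (4 + 40*(2 - sqrt(2))**2) = -440892/625 + (4 + 40*(2 - sqrt(2))**2) = -438392/625 + 40*(2 - sqrt(2))**2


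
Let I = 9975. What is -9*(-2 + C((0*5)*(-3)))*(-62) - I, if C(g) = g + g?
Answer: -11091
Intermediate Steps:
C(g) = 2*g
-9*(-2 + C((0*5)*(-3)))*(-62) - I = -9*(-2 + 2*((0*5)*(-3)))*(-62) - 1*9975 = -9*(-2 + 2*(0*(-3)))*(-62) - 9975 = -9*(-2 + 2*0)*(-62) - 9975 = -9*(-2 + 0)*(-62) - 9975 = -9*(-2)*(-62) - 9975 = 18*(-62) - 9975 = -1116 - 9975 = -11091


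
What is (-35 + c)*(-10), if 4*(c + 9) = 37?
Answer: 695/2 ≈ 347.50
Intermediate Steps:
c = ¼ (c = -9 + (¼)*37 = -9 + 37/4 = ¼ ≈ 0.25000)
(-35 + c)*(-10) = (-35 + ¼)*(-10) = -139/4*(-10) = 695/2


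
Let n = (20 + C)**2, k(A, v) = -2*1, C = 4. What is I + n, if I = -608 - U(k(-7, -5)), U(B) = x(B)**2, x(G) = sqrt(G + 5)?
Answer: -35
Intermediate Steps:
x(G) = sqrt(5 + G)
k(A, v) = -2
U(B) = 5 + B (U(B) = (sqrt(5 + B))**2 = 5 + B)
I = -611 (I = -608 - (5 - 2) = -608 - 1*3 = -608 - 3 = -611)
n = 576 (n = (20 + 4)**2 = 24**2 = 576)
I + n = -611 + 576 = -35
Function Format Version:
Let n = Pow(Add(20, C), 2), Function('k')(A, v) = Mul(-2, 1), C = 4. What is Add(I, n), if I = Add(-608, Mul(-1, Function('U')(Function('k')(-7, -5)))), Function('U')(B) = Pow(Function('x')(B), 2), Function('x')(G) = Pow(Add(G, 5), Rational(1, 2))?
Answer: -35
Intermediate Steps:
Function('x')(G) = Pow(Add(5, G), Rational(1, 2))
Function('k')(A, v) = -2
Function('U')(B) = Add(5, B) (Function('U')(B) = Pow(Pow(Add(5, B), Rational(1, 2)), 2) = Add(5, B))
I = -611 (I = Add(-608, Mul(-1, Add(5, -2))) = Add(-608, Mul(-1, 3)) = Add(-608, -3) = -611)
n = 576 (n = Pow(Add(20, 4), 2) = Pow(24, 2) = 576)
Add(I, n) = Add(-611, 576) = -35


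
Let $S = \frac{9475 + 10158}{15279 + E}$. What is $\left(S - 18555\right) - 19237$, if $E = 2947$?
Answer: $- \frac{688777359}{18226} \approx -37791.0$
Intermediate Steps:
$S = \frac{19633}{18226}$ ($S = \frac{9475 + 10158}{15279 + 2947} = \frac{19633}{18226} \approx 1.0772$)
$\left(S - 18555\right) - 19237 = \left(\frac{19633}{18226} - 18555\right) - 19237 = - \frac{338163797}{18226} - 19237 = - \frac{688777359}{18226}$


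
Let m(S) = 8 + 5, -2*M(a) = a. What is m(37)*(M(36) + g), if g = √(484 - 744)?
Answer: -234 + 26*I*√65 ≈ -234.0 + 209.62*I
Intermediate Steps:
g = 2*I*√65 (g = √(-260) = 2*I*√65 ≈ 16.125*I)
M(a) = -a/2
m(S) = 13
m(37)*(M(36) + g) = 13*(-½*36 + 2*I*√65) = 13*(-18 + 2*I*√65) = -234 + 26*I*√65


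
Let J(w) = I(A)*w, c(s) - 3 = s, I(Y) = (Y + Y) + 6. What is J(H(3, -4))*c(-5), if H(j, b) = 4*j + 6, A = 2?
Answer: -360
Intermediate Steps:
I(Y) = 6 + 2*Y (I(Y) = 2*Y + 6 = 6 + 2*Y)
c(s) = 3 + s
H(j, b) = 6 + 4*j
J(w) = 10*w (J(w) = (6 + 2*2)*w = (6 + 4)*w = 10*w)
J(H(3, -4))*c(-5) = (10*(6 + 4*3))*(3 - 5) = (10*(6 + 12))*(-2) = (10*18)*(-2) = 180*(-2) = -360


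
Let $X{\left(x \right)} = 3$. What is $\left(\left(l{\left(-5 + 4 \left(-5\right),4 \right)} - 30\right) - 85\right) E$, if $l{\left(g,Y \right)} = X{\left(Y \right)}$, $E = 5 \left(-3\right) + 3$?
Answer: $1344$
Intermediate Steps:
$E = -12$ ($E = -15 + 3 = -12$)
$l{\left(g,Y \right)} = 3$
$\left(\left(l{\left(-5 + 4 \left(-5\right),4 \right)} - 30\right) - 85\right) E = \left(\left(3 - 30\right) - 85\right) \left(-12\right) = \left(-27 - 85\right) \left(-12\right) = \left(-112\right) \left(-12\right) = 1344$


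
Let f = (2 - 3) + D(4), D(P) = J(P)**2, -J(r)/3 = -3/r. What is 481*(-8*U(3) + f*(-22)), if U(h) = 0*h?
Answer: -343915/8 ≈ -42989.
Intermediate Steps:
J(r) = 9/r (J(r) = -(-9)/r = 9/r)
U(h) = 0
D(P) = 81/P**2 (D(P) = (9/P)**2 = 81/P**2)
f = 65/16 (f = (2 - 3) + 81/4**2 = -1 + 81*(1/16) = -1 + 81/16 = 65/16 ≈ 4.0625)
481*(-8*U(3) + f*(-22)) = 481*(-8*0 + (65/16)*(-22)) = 481*(0 - 715/8) = 481*(-715/8) = -343915/8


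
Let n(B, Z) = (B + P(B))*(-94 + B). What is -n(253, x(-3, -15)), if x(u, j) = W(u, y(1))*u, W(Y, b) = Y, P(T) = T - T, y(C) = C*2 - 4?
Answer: -40227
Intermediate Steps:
y(C) = -4 + 2*C (y(C) = 2*C - 4 = -4 + 2*C)
P(T) = 0
x(u, j) = u² (x(u, j) = u*u = u²)
n(B, Z) = B*(-94 + B) (n(B, Z) = (B + 0)*(-94 + B) = B*(-94 + B))
-n(253, x(-3, -15)) = -253*(-94 + 253) = -253*159 = -1*40227 = -40227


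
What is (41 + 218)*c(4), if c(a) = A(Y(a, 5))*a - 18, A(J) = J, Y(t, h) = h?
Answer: 518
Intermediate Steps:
c(a) = -18 + 5*a (c(a) = 5*a - 18 = -18 + 5*a)
(41 + 218)*c(4) = (41 + 218)*(-18 + 5*4) = 259*(-18 + 20) = 259*2 = 518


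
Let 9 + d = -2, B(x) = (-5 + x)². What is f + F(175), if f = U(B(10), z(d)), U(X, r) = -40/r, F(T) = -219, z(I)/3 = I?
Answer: -7187/33 ≈ -217.79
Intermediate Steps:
d = -11 (d = -9 - 2 = -11)
z(I) = 3*I
f = 40/33 (f = -40/(3*(-11)) = -40/(-33) = -40*(-1/33) = 40/33 ≈ 1.2121)
f + F(175) = 40/33 - 219 = -7187/33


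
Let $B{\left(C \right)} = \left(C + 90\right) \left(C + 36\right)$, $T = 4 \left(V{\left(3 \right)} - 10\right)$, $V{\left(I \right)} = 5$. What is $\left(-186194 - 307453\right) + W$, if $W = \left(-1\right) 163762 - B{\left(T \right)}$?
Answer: $-658529$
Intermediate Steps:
$T = -20$ ($T = 4 \left(5 - 10\right) = 4 \left(-5\right) = -20$)
$B{\left(C \right)} = \left(36 + C\right) \left(90 + C\right)$ ($B{\left(C \right)} = \left(90 + C\right) \left(36 + C\right) = \left(36 + C\right) \left(90 + C\right)$)
$W = -164882$ ($W = \left(-1\right) 163762 - \left(3240 + \left(-20\right)^{2} + 126 \left(-20\right)\right) = -163762 - \left(3240 + 400 - 2520\right) = -163762 - 1120 = -164882$)
$\left(-186194 - 307453\right) + W = \left(-186194 - 307453\right) - 164882 = -493647 - 164882 = -658529$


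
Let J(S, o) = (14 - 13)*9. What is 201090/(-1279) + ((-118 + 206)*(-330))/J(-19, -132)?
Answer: -12983990/3837 ≈ -3383.9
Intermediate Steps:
J(S, o) = 9 (J(S, o) = 1*9 = 9)
201090/(-1279) + ((-118 + 206)*(-330))/J(-19, -132) = 201090/(-1279) + ((-118 + 206)*(-330))/9 = 201090*(-1/1279) + (88*(-330))*(⅑) = -201090/1279 - 29040*⅑ = -201090/1279 - 9680/3 = -12983990/3837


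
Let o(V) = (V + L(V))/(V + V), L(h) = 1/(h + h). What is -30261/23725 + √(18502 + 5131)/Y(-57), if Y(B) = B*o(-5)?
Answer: -30261/23725 - 100*√23633/2907 ≈ -6.5638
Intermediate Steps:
L(h) = 1/(2*h)
o(V) = (V + 1/(2*V))/(2*V) (o(V) = (V + 1/(2*V))/(V + V) = (V + 1/(2*V))/((2*V)) = (V + 1/(2*V))*(1/(2*V)) = (V + 1/(2*V))/(2*V))
Y(B) = 51*B/100 (Y(B) = B*(½ + (¼)/(-5)²) = B*(½ + (¼)*(1/25)) = B*(½ + 1/100) = B*(51/100) = 51*B/100)
-30261/23725 + √(18502 + 5131)/Y(-57) = -30261/23725 + √(18502 + 5131)/(((51/100)*(-57))) = -30261*1/23725 + √23633/(-2907/100) = -30261/23725 + √23633*(-100/2907) = -30261/23725 - 100*√23633/2907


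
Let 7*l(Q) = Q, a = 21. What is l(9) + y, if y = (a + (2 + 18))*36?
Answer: 10341/7 ≈ 1477.3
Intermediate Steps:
l(Q) = Q/7
y = 1476 (y = (21 + (2 + 18))*36 = (21 + 20)*36 = 41*36 = 1476)
l(9) + y = (⅐)*9 + 1476 = 9/7 + 1476 = 10341/7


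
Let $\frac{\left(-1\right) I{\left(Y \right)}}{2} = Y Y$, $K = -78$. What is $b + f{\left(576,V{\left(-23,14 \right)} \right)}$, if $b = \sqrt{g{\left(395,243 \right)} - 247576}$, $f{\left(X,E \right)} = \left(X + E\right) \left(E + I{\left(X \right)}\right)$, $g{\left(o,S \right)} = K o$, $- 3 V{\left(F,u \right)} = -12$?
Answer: $-384857840 + i \sqrt{278386} \approx -3.8486 \cdot 10^{8} + 527.62 i$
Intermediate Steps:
$I{\left(Y \right)} = - 2 Y^{2}$ ($I{\left(Y \right)} = - 2 Y Y = - 2 Y^{2}$)
$V{\left(F,u \right)} = 4$ ($V{\left(F,u \right)} = \left(- \frac{1}{3}\right) \left(-12\right) = 4$)
$g{\left(o,S \right)} = - 78 o$
$f{\left(X,E \right)} = \left(E + X\right) \left(E - 2 X^{2}\right)$ ($f{\left(X,E \right)} = \left(X + E\right) \left(E - 2 X^{2}\right) = \left(E + X\right) \left(E - 2 X^{2}\right)$)
$b = i \sqrt{278386}$ ($b = \sqrt{\left(-78\right) 395 - 247576} = \sqrt{-30810 - 247576} = \sqrt{-278386} = i \sqrt{278386} \approx 527.62 i$)
$b + f{\left(576,V{\left(-23,14 \right)} \right)} = i \sqrt{278386} + \left(4^{2} - 2 \cdot 576^{3} + 4 \cdot 576 - 8 \cdot 576^{2}\right) = i \sqrt{278386} + \left(16 - 382205952 + 2304 - 8 \cdot 331776\right) = i \sqrt{278386} + \left(16 - 382205952 + 2304 - 2654208\right) = i \sqrt{278386} - 384857840 = -384857840 + i \sqrt{278386}$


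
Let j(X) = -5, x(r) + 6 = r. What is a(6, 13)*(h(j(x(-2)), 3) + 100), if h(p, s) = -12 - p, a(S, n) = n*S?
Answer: 7254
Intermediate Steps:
a(S, n) = S*n
x(r) = -6 + r
a(6, 13)*(h(j(x(-2)), 3) + 100) = (6*13)*((-12 - 1*(-5)) + 100) = 78*((-12 + 5) + 100) = 78*(-7 + 100) = 78*93 = 7254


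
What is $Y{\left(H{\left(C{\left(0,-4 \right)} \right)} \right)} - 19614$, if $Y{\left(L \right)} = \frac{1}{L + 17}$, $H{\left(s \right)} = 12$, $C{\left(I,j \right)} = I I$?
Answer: $- \frac{568805}{29} \approx -19614.0$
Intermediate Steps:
$C{\left(I,j \right)} = I^{2}$
$Y{\left(L \right)} = \frac{1}{17 + L}$
$Y{\left(H{\left(C{\left(0,-4 \right)} \right)} \right)} - 19614 = \frac{1}{17 + 12} - 19614 = \frac{1}{29} - 19614 = - \frac{568805}{29}$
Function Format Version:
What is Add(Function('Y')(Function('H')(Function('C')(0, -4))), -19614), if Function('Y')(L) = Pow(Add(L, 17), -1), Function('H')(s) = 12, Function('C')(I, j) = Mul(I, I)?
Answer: Rational(-568805, 29) ≈ -19614.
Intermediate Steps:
Function('C')(I, j) = Pow(I, 2)
Function('Y')(L) = Pow(Add(17, L), -1)
Add(Function('Y')(Function('H')(Function('C')(0, -4))), -19614) = Add(Pow(Add(17, 12), -1), -19614) = Add(Pow(29, -1), -19614) = Add(Rational(1, 29), -19614) = Rational(-568805, 29)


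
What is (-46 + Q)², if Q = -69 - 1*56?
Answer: 29241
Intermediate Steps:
Q = -125 (Q = -69 - 56 = -125)
(-46 + Q)² = (-46 - 125)² = (-171)² = 29241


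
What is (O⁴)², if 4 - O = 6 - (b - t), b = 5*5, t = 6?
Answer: 6975757441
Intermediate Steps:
b = 25
O = 17 (O = 4 - (6 - (25 - 1*6)) = 4 - (6 - (25 - 6)) = 4 - (6 - 1*19) = 4 - (6 - 19) = 4 - 1*(-13) = 4 + 13 = 17)
(O⁴)² = (17⁴)² = 83521² = 6975757441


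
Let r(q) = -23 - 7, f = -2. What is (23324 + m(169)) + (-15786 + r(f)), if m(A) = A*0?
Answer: 7508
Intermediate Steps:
r(q) = -30
m(A) = 0
(23324 + m(169)) + (-15786 + r(f)) = (23324 + 0) + (-15786 - 30) = 23324 - 15816 = 7508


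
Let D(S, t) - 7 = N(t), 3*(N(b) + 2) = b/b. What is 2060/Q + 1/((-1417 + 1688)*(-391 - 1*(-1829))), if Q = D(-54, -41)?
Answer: 301041707/779396 ≈ 386.25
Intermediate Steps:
N(b) = -5/3 (N(b) = -2 + (b/b)/3 = -2 + (⅓)*1 = -2 + ⅓ = -5/3)
D(S, t) = 16/3 (D(S, t) = 7 - 5/3 = 16/3)
Q = 16/3 ≈ 5.3333
2060/Q + 1/((-1417 + 1688)*(-391 - 1*(-1829))) = 2060/(16/3) + 1/((-1417 + 1688)*(-391 - 1*(-1829))) = 2060*(3/16) + 1/(271*(-391 + 1829)) = 1545/4 + (1/271)/1438 = 1545/4 + (1/271)*(1/1438) = 1545/4 + 1/389698 = 301041707/779396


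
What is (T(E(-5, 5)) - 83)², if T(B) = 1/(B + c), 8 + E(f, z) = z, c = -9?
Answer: 994009/144 ≈ 6902.8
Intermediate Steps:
E(f, z) = -8 + z
T(B) = 1/(-9 + B) (T(B) = 1/(B - 9) = 1/(-9 + B))
(T(E(-5, 5)) - 83)² = (1/(-9 + (-8 + 5)) - 83)² = (1/(-9 - 3) - 83)² = (1/(-12) - 83)² = (-1/12 - 83)² = (-997/12)² = 994009/144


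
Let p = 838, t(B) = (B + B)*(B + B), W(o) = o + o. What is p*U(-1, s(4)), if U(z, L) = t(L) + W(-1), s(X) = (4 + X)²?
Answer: 13728116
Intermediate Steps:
W(o) = 2*o
t(B) = 4*B² (t(B) = (2*B)*(2*B) = 4*B²)
U(z, L) = -2 + 4*L² (U(z, L) = 4*L² + 2*(-1) = 4*L² - 2 = -2 + 4*L²)
p*U(-1, s(4)) = 838*(-2 + 4*((4 + 4)²)²) = 838*(-2 + 4*(8²)²) = 838*(-2 + 4*64²) = 838*(-2 + 4*4096) = 838*(-2 + 16384) = 838*16382 = 13728116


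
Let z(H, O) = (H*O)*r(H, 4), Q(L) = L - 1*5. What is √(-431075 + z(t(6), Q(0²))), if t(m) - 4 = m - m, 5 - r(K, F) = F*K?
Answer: I*√430855 ≈ 656.4*I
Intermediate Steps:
r(K, F) = 5 - F*K
Q(L) = -5 + L (Q(L) = L - 5 = -5 + L)
t(m) = 4 (t(m) = 4 + (m - m) = 4 + 0 = 4)
z(H, O) = H*O*(5 - 4*H) (z(H, O) = (H*O)*(5 - 1*4*H) = (H*O)*(5 - 4*H) = H*O*(5 - 4*H))
√(-431075 + z(t(6), Q(0²))) = √(-431075 + 4*(-5 + 0²)*(5 - 4*4)) = √(-431075 + 4*(-5 + 0)*(5 - 16)) = √(-431075 + 4*(-5)*(-11)) = √(-431075 + 220) = √(-430855) = I*√430855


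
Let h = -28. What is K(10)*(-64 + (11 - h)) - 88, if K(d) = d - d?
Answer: -88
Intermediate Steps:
K(d) = 0
K(10)*(-64 + (11 - h)) - 88 = 0*(-64 + (11 - 1*(-28))) - 88 = 0*(-64 + (11 + 28)) - 88 = 0*(-64 + 39) - 88 = 0*(-25) - 88 = 0 - 88 = -88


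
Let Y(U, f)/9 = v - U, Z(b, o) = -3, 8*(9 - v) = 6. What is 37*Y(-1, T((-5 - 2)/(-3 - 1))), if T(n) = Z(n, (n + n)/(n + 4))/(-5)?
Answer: 12321/4 ≈ 3080.3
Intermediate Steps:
v = 33/4 (v = 9 - ⅛*6 = 9 - ¾ = 33/4 ≈ 8.2500)
T(n) = ⅗ (T(n) = -3/(-5) = -3*(-⅕) = ⅗)
Y(U, f) = 297/4 - 9*U (Y(U, f) = 9*(33/4 - U) = 297/4 - 9*U)
37*Y(-1, T((-5 - 2)/(-3 - 1))) = 37*(297/4 - 9*(-1)) = 37*(297/4 + 9) = 37*(333/4) = 12321/4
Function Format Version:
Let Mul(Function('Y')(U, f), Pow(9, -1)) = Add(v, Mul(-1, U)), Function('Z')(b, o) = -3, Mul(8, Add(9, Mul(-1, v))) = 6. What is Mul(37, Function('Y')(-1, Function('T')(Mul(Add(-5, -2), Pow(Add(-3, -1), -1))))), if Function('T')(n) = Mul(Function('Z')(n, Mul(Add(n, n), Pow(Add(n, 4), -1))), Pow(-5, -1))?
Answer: Rational(12321, 4) ≈ 3080.3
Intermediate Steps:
v = Rational(33, 4) (v = Add(9, Mul(Rational(-1, 8), 6)) = Add(9, Rational(-3, 4)) = Rational(33, 4) ≈ 8.2500)
Function('T')(n) = Rational(3, 5) (Function('T')(n) = Mul(-3, Pow(-5, -1)) = Mul(-3, Rational(-1, 5)) = Rational(3, 5))
Function('Y')(U, f) = Add(Rational(297, 4), Mul(-9, U)) (Function('Y')(U, f) = Mul(9, Add(Rational(33, 4), Mul(-1, U))) = Add(Rational(297, 4), Mul(-9, U)))
Mul(37, Function('Y')(-1, Function('T')(Mul(Add(-5, -2), Pow(Add(-3, -1), -1))))) = Mul(37, Add(Rational(297, 4), Mul(-9, -1))) = Mul(37, Add(Rational(297, 4), 9)) = Mul(37, Rational(333, 4)) = Rational(12321, 4)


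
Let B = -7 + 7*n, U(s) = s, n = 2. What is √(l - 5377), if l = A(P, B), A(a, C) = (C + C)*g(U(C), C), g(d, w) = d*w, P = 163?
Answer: I*√4691 ≈ 68.491*I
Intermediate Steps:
B = 7 (B = -7 + 7*2 = -7 + 14 = 7)
A(a, C) = 2*C³ (A(a, C) = (C + C)*(C*C) = (2*C)*C² = 2*C³)
l = 686 (l = 2*7³ = 2*343 = 686)
√(l - 5377) = √(686 - 5377) = √(-4691) = I*√4691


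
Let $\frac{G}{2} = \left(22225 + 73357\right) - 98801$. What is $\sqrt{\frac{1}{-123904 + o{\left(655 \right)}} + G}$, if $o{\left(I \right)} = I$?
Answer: $\frac{i \sqrt{97795254537687}}{123249} \approx 80.237 i$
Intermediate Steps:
$G = -6438$ ($G = 2 \left(\left(22225 + 73357\right) - 98801\right) = 2 \left(95582 - 98801\right) = 2 \left(-3219\right) = -6438$)
$\sqrt{\frac{1}{-123904 + o{\left(655 \right)}} + G} = \sqrt{\frac{1}{-123904 + 655} - 6438} = \sqrt{\frac{1}{-123249} - 6438} = \sqrt{- \frac{1}{123249} - 6438} = \sqrt{- \frac{793477063}{123249}} = \frac{i \sqrt{97795254537687}}{123249}$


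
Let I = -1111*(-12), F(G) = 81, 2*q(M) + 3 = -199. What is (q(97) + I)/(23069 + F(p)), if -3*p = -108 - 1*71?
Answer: 13231/23150 ≈ 0.57153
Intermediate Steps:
p = 179/3 (p = -(-108 - 1*71)/3 = -(-108 - 71)/3 = -⅓*(-179) = 179/3 ≈ 59.667)
q(M) = -101 (q(M) = -3/2 + (½)*(-199) = -3/2 - 199/2 = -101)
I = 13332
(q(97) + I)/(23069 + F(p)) = (-101 + 13332)/(23069 + 81) = 13231/23150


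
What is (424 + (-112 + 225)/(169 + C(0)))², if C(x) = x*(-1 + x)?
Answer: 5150789361/28561 ≈ 1.8034e+5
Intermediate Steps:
(424 + (-112 + 225)/(169 + C(0)))² = (424 + (-112 + 225)/(169 + 0*(-1 + 0)))² = (424 + 113/(169 + 0*(-1)))² = (424 + 113/(169 + 0))² = (424 + 113/169)² = (71769/169)² = 5150789361/28561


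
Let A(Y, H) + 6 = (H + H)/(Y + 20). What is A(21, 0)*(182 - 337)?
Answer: 930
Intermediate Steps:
A(Y, H) = -6 + 2*H/(20 + Y) (A(Y, H) = -6 + (H + H)/(Y + 20) = -6 + (2*H)/(20 + Y) = -6 + 2*H/(20 + Y))
A(21, 0)*(182 - 337) = (2*(-60 + 0 - 3*21)/(20 + 21))*(182 - 337) = (2*(-60 + 0 - 63)/41)*(-155) = (2*(1/41)*(-123))*(-155) = -6*(-155) = 930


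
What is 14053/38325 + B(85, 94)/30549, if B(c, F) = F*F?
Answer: 255981599/390263475 ≈ 0.65592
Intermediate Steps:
B(c, F) = F**2
14053/38325 + B(85, 94)/30549 = 14053/38325 + 94**2/30549 = 14053*(1/38325) + 8836*(1/30549) = 14053/38325 + 8836/30549 = 255981599/390263475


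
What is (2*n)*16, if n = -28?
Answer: -896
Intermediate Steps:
(2*n)*16 = (2*(-28))*16 = -56*16 = -896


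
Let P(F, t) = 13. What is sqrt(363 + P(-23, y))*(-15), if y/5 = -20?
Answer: -30*sqrt(94) ≈ -290.86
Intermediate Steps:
y = -100 (y = 5*(-20) = -100)
sqrt(363 + P(-23, y))*(-15) = sqrt(363 + 13)*(-15) = sqrt(376)*(-15) = (2*sqrt(94))*(-15) = -30*sqrt(94)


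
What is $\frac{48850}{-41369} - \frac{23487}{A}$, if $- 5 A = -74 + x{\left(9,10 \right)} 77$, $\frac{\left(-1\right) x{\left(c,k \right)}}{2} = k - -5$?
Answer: $- \frac{4974626915}{98623696} \approx -50.44$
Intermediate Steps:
$x{\left(c,k \right)} = -10 - 2 k$ ($x{\left(c,k \right)} = - 2 \left(k - -5\right) = - 2 \left(k + 5\right) = - 2 \left(5 + k\right) = -10 - 2 k$)
$A = \frac{2384}{5}$ ($A = - \frac{-74 + \left(-10 - 20\right) 77}{5} = - \frac{-74 - 2310}{5} = \left(- \frac{1}{5}\right) \left(-2384\right) = \frac{2384}{5} \approx 476.8$)
$\frac{48850}{-41369} - \frac{23487}{A} = \frac{48850}{-41369} - \frac{23487}{\frac{2384}{5}} = 48850 \left(- \frac{1}{41369}\right) - \frac{117435}{2384} = - \frac{48850}{41369} - \frac{117435}{2384} = - \frac{4974626915}{98623696}$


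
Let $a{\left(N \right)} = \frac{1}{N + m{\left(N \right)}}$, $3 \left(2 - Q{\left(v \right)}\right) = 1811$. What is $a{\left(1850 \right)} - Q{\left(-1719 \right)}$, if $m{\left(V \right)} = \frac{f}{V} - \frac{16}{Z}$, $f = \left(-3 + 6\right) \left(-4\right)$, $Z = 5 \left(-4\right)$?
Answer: $\frac{3090133895}{5135952} \approx 601.67$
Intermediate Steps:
$Q{\left(v \right)} = - \frac{1805}{3}$ ($Q{\left(v \right)} = 2 - \frac{1811}{3} = - \frac{1805}{3}$)
$Z = -20$
$f = -12$ ($f = 3 \left(-4\right) = -12$)
$m{\left(V \right)} = \frac{4}{5} - \frac{12}{V}$ ($m{\left(V \right)} = - \frac{12}{V} - \frac{16}{-20} = - \frac{12}{V} - - \frac{4}{5} = - \frac{12}{V} + \frac{4}{5} = \frac{4}{5} - \frac{12}{V}$)
$a{\left(N \right)} = \frac{1}{\frac{4}{5} + N - \frac{12}{N}}$ ($a{\left(N \right)} = \frac{1}{N + \left(\frac{4}{5} - \frac{12}{N}\right)} = \frac{1}{\frac{4}{5} + N - \frac{12}{N}}$)
$a{\left(1850 \right)} - Q{\left(-1719 \right)} = 5 \cdot 1850 \frac{1}{-60 + 1850 \left(4 + 5 \cdot 1850\right)} - - \frac{1805}{3} = 5 \cdot 1850 \frac{1}{-60 + 1850 \left(4 + 9250\right)} + \frac{1805}{3} = 5 \cdot 1850 \frac{1}{-60 + 1850 \cdot 9254} + \frac{1805}{3} = 5 \cdot 1850 \frac{1}{-60 + 17119900} + \frac{1805}{3} = 5 \cdot 1850 \cdot \frac{1}{17119840} + \frac{1805}{3} = \frac{925}{1711984} + \frac{1805}{3} = \frac{3090133895}{5135952}$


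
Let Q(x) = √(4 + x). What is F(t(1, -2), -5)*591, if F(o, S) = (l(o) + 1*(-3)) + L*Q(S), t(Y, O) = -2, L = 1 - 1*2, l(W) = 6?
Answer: 1773 - 591*I ≈ 1773.0 - 591.0*I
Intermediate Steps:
L = -1 (L = 1 - 2 = -1)
F(o, S) = 3 - √(4 + S) (F(o, S) = (6 + 1*(-3)) - √(4 + S) = (6 - 3) - √(4 + S) = 3 - √(4 + S))
F(t(1, -2), -5)*591 = (3 - √(4 - 5))*591 = (3 - √(-1))*591 = (3 - I)*591 = 1773 - 591*I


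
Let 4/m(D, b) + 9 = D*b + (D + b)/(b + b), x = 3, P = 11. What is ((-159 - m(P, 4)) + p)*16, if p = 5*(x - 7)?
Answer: -845392/295 ≈ -2865.7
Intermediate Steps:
p = -20 (p = 5*(3 - 7) = 5*(-4) = -20)
m(D, b) = 4/(-9 + D*b + (D + b)/(2*b)) (m(D, b) = 4/(-9 + (D*b + (D + b)/(b + b))) = 4/(-9 + (D*b + (D + b)/((2*b)))) = 4/(-9 + (D*b + (D + b)*(1/(2*b)))) = 4/(-9 + (D*b + (D + b)/(2*b))) = 4/(-9 + D*b + (D + b)/(2*b)))
((-159 - m(P, 4)) + p)*16 = ((-159 - 8*4/(11 - 17*4 + 2*11*4**2)) - 20)*16 = ((-159 - 8*4/(11 - 68 + 2*11*16)) - 20)*16 = ((-159 - 8*4/(11 - 68 + 352)) - 20)*16 = ((-159 - 8*4/295) - 20)*16 = ((-159 - 1*32/295) - 20)*16 = ((-159 - 32/295) - 20)*16 = (-46937/295 - 20)*16 = -52837/295*16 = -845392/295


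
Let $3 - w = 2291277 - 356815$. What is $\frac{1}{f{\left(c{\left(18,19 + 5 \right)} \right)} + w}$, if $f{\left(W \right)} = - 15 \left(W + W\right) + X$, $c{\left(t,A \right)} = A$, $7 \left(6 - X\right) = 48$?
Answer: $- \frac{7}{13546259} \approx -5.1675 \cdot 10^{-7}$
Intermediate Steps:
$X = - \frac{6}{7}$ ($X = 6 - \frac{48}{7} = - \frac{6}{7} \approx -0.85714$)
$w = -1934459$ ($w = 3 - \left(2291277 - 356815\right) = 3 - 1934462 = -1934459$)
$f{\left(W \right)} = - \frac{6}{7} - 30 W$ ($f{\left(W \right)} = - 15 \left(W + W\right) - \frac{6}{7} = - 15 \cdot 2 W - \frac{6}{7} = - 30 W - \frac{6}{7} = - \frac{6}{7} - 30 W$)
$\frac{1}{f{\left(c{\left(18,19 + 5 \right)} \right)} + w} = \frac{1}{\left(- \frac{6}{7} - 30 \left(19 + 5\right)\right) - 1934459} = \frac{1}{\left(- \frac{6}{7} - 720\right) - 1934459} = \frac{1}{- \frac{5046}{7} - 1934459} = \frac{1}{- \frac{13546259}{7}} = - \frac{7}{13546259}$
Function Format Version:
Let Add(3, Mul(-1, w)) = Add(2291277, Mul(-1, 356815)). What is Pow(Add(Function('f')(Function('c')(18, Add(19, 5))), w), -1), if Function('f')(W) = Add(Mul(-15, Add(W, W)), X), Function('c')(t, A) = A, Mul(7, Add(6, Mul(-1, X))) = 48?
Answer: Rational(-7, 13546259) ≈ -5.1675e-7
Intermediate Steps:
X = Rational(-6, 7) (X = Add(6, Mul(Rational(-1, 7), 48)) = Add(6, Rational(-48, 7)) = Rational(-6, 7) ≈ -0.85714)
w = -1934459 (w = Add(3, Mul(-1, Add(2291277, Mul(-1, 356815)))) = Add(3, Mul(-1, Add(2291277, -356815))) = Add(3, Mul(-1, 1934462)) = Add(3, -1934462) = -1934459)
Function('f')(W) = Add(Rational(-6, 7), Mul(-30, W)) (Function('f')(W) = Add(Mul(-15, Add(W, W)), Rational(-6, 7)) = Add(Mul(-15, Mul(2, W)), Rational(-6, 7)) = Add(Mul(-30, W), Rational(-6, 7)) = Add(Rational(-6, 7), Mul(-30, W)))
Pow(Add(Function('f')(Function('c')(18, Add(19, 5))), w), -1) = Pow(Add(Add(Rational(-6, 7), Mul(-30, Add(19, 5))), -1934459), -1) = Pow(Add(Add(Rational(-6, 7), Mul(-30, 24)), -1934459), -1) = Pow(Add(Add(Rational(-6, 7), -720), -1934459), -1) = Pow(Add(Rational(-5046, 7), -1934459), -1) = Pow(Rational(-13546259, 7), -1) = Rational(-7, 13546259)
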